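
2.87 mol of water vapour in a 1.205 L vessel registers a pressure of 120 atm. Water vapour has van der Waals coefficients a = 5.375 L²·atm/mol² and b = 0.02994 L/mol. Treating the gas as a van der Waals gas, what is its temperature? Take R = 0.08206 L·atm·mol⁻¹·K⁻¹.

T = (P + a n²/V²)(V − nb)/(nR)
P + a n²/V² = 120 + (5.375)(2.87)²/(1.205)² = 150.49 atm
V − nb = 1.205 − (2.87)(0.02994) = 1.1191 L
T = (150.49)(1.1191)/((2.87)(0.08206)) = 715.1 K

T ≈ 715.1 K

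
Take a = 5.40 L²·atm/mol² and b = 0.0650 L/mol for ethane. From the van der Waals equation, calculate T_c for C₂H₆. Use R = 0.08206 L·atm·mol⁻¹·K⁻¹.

For a van der Waals gas, T_c = 8a/(27Rb).
T_c = 8×5.40/(27×0.08206×0.0650) = 43.200/0.14402 = 300.0 K

T_c ≈ 300.0 K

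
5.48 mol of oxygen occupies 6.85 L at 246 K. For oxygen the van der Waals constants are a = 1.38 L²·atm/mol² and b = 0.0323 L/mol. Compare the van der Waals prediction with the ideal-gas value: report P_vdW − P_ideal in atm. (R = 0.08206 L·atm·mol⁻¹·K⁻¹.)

Ideal: P_ideal = nRT/V = (5.48)(0.08206)(246)/6.85 = 16.1494 atm
vdW: P = nRT/(V − nb) − a n²/V² = 110.623/6.67300 − 41.4420/46.9225 = 16.5777 − 0.883201 = 15.6945 atm
ΔP = 15.6945 − 16.1494 = -0.455 atm

ΔP ≈ -0.455 atm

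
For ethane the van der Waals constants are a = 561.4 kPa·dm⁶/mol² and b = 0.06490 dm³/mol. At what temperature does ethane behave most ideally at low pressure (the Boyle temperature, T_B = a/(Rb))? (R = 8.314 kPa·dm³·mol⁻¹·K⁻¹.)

T_B ≈ 1040 K

For a van der Waals gas the second virial coefficient B₂ = b − a/(RT) vanishes at T_B = a/(Rb).
T_B = 561.4/(8.314×0.06490) = 561.4/0.53958 = 1040 K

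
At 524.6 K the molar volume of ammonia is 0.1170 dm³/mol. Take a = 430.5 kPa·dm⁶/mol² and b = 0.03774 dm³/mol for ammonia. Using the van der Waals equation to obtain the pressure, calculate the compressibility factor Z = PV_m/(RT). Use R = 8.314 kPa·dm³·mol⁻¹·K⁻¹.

Z ≈ 0.6325

P = RT/(V_m − b) − a/V_m² = (8.314)(524.6)/(0.1170 − 0.03774) − 430.5/(0.1170)²
  = 4361.5/0.079260 − 31449 = 55028 − 31449 = 23579 kPa
Z = PV_m/(RT) = (23579)(0.1170)/((8.314)(524.6)) = 2758.7/4361.5 = 0.6325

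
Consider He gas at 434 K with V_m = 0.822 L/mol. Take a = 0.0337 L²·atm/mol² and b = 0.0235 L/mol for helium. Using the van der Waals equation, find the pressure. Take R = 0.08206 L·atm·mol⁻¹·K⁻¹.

P = RT/(V_m − b) − a/V_m²
RT/(V_m − b) = (0.08206)(434)/(0.822 − 0.0235) = 35.614/0.79850 = 44.601 atm
a/V_m² = 0.0337/(0.822)² = 0.049875 atm
P = 44.601 − 0.049875 = 44.55 atm

P ≈ 44.55 atm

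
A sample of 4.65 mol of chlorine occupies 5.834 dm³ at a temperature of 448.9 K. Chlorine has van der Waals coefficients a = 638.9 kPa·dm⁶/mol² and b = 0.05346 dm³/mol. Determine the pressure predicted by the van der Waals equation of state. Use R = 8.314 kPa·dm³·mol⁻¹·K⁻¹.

P = nRT/(V − nb) − a n²/V²
nRT/(V − nb) = (4.65)(8.314)(448.9)/(5.834 − 4.65×0.05346) = 17355/5.5854 = 3107.2 kPa
a n²/V² = (638.9)(4.65)²/(5.834)² = 405.89 kPa
P = 3107.2 − 405.89 = 2701 kPa

P ≈ 2701 kPa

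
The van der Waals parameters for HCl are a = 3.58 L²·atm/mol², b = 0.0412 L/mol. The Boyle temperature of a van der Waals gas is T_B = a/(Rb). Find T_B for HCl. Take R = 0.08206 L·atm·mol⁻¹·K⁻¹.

For a van der Waals gas the second virial coefficient B₂ = b − a/(RT) vanishes at T_B = a/(Rb).
T_B = 3.58/(0.08206×0.0412) = 3.58/0.0033809 = 1059 K

T_B ≈ 1059 K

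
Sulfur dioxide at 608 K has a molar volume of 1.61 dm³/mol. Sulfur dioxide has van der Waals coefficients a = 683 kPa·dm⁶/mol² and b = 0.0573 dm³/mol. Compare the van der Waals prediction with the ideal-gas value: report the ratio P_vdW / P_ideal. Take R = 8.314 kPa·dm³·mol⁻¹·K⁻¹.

Ideal: P_ideal = RT/V_m = (8.314)(608)/1.61 = 3139.70 kPa
vdW: P = RT/(V_m − b) − a/V_m² = 5054.91/1.55270 − 683/2.59210 = 3255.56 − 263.493 = 2992.07 kPa
Ratio = 2992.07/3139.70 = 0.9530

P_vdW / P_ideal ≈ 0.9530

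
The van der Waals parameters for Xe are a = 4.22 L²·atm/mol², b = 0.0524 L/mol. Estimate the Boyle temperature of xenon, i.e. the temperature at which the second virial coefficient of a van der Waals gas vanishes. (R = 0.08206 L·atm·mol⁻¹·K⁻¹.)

For a van der Waals gas the second virial coefficient B₂ = b − a/(RT) vanishes at T_B = a/(Rb).
T_B = 4.22/(0.08206×0.0524) = 4.22/0.0042999 = 981.4 K

T_B ≈ 981.4 K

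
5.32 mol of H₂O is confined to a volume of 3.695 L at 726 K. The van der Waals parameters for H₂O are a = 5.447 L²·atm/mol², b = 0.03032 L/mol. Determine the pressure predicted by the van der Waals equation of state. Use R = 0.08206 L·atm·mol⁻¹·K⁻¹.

P = nRT/(V − nb) − a n²/V²
nRT/(V − nb) = (5.32)(0.08206)(726)/(3.695 − 5.32×0.03032) = 316.94/3.5337 = 89.691 atm
a n²/V² = (5.447)(5.32)²/(3.695)² = 11.292 atm
P = 89.691 − 11.292 = 78.40 atm

P ≈ 78.40 atm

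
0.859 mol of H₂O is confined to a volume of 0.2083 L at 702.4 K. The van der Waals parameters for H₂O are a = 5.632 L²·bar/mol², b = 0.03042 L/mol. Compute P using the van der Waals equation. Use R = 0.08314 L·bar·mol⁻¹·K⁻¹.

P ≈ 179.6 bar

P = nRT/(V − nb) − a n²/V²
nRT/(V − nb) = (0.859)(0.08314)(702.4)/(0.2083 − 0.859×0.03042) = 50.163/0.18217 = 275.36 bar
a n²/V² = (5.632)(0.859)²/(0.2083)² = 95.779 bar
P = 275.36 − 95.779 = 179.6 bar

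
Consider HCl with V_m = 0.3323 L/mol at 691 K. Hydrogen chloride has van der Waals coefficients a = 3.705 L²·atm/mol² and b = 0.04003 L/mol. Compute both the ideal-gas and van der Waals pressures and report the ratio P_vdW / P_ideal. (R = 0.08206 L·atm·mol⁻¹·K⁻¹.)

P_vdW / P_ideal ≈ 0.9403

Ideal: P_ideal = RT/V_m = (0.08206)(691)/0.3323 = 170.639 atm
vdW: P = RT/(V_m − b) − a/V_m² = 56.7035/0.292270 − 3.705/0.110423 = 194.011 − 33.5528 = 160.458 atm
Ratio = 160.458/170.639 = 0.9403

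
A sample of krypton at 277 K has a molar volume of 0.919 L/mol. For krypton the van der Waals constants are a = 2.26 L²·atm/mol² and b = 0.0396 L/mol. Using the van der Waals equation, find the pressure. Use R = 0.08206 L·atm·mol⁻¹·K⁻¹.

P = RT/(V_m − b) − a/V_m²
RT/(V_m − b) = (0.08206)(277)/(0.919 − 0.0396) = 22.731/0.87940 = 25.848 atm
a/V_m² = 2.26/(0.919)² = 2.6759 atm
P = 25.848 − 2.6759 = 23.17 atm

P ≈ 23.17 atm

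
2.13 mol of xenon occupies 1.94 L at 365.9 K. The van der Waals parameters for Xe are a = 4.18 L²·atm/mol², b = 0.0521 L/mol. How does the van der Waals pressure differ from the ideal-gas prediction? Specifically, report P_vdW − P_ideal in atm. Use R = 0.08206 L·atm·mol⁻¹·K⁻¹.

ΔP ≈ -3.039 atm

Ideal: P_ideal = nRT/V = (2.13)(0.08206)(365.9)/1.94 = 32.9664 atm
vdW: P = nRT/(V − nb) − a n²/V² = 63.9549/1.82903 − 18.9642/3.76360 = 34.9666 − 5.03885 = 29.9278 atm
ΔP = 29.9278 − 32.9664 = -3.039 atm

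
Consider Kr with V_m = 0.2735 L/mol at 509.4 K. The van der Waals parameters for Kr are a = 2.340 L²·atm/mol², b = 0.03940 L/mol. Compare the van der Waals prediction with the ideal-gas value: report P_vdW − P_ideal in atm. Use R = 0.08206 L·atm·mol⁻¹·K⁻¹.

Ideal: P_ideal = RT/V_m = (0.08206)(509.4)/0.2735 = 152.839 atm
vdW: P = RT/(V_m − b) − a/V_m² = 41.8014/0.234100 − 2.340/0.0748023 = 178.562 − 31.2825 = 147.280 atm
ΔP = 147.280 − 152.839 = -5.56 atm

ΔP ≈ -5.56 atm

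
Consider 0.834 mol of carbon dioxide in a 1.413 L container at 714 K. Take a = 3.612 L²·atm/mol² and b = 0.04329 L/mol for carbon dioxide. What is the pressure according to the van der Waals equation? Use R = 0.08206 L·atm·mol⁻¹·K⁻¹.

P = nRT/(V − nb) − a n²/V²
nRT/(V − nb) = (0.834)(0.08206)(714)/(1.413 − 0.834×0.04329) = 48.865/1.3769 = 35.489 atm
a n²/V² = (3.612)(0.834)²/(1.413)² = 1.2583 atm
P = 35.489 − 1.2583 = 34.23 atm

P ≈ 34.23 atm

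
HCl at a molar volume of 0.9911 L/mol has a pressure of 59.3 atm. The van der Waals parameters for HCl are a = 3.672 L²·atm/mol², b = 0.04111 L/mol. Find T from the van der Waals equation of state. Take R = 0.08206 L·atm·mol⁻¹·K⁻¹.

T ≈ 729.8 K

T = (P + a/V_m²)(V_m − b)/R
P + a/V_m² = 59.3 + 3.672/(0.9911)² = 63.038 atm
V_m − b = 0.9911 − 0.04111 = 0.94999 L/mol
T = (63.038)(0.94999)/0.08206 = 729.8 K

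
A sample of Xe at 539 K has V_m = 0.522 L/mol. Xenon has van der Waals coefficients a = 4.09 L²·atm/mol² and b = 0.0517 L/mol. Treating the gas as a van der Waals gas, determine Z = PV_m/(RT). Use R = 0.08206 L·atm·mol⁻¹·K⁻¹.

P = RT/(V_m − b) − a/V_m² = (0.08206)(539)/(0.522 − 0.0517) − 4.09/(0.522)²
  = 44.230/0.47030 − 15.010 = 94.046 − 15.010 = 79.036 atm
Z = PV_m/(RT) = (79.036)(0.522)/((0.08206)(539)) = 41.257/44.230 = 0.9328

Z ≈ 0.9328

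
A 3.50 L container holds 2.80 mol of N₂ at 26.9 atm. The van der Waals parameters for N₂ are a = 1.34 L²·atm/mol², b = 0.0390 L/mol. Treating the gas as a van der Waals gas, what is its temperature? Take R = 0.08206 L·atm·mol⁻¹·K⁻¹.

T ≈ 409.6 K

T = (P + a n²/V²)(V − nb)/(nR)
P + a n²/V² = 26.9 + (1.34)(2.80)²/(3.50)² = 27.758 atm
V − nb = 3.50 − (2.80)(0.0390) = 3.3908 L
T = (27.758)(3.3908)/((2.80)(0.08206)) = 409.6 K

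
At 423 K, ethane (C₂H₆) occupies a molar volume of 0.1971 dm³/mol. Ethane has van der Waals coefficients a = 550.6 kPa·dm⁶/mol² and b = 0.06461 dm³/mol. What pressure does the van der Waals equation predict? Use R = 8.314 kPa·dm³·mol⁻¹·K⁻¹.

P = RT/(V_m − b) − a/V_m²
RT/(V_m − b) = (8.314)(423)/(0.1971 − 0.06461) = 3516.8/0.13249 = 26544 kPa
a/V_m² = 550.6/(0.1971)² = 14173 kPa
P = 26544 − 14173 = 12371 kPa

P ≈ 12371 kPa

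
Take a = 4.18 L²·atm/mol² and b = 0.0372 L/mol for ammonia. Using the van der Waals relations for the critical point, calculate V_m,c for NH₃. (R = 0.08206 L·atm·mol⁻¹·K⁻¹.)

V_m,c ≈ 0.1116 L/mol

For a van der Waals gas, V_m,c = 3b.
V_m,c = 3×0.0372 = 0.1116 L/mol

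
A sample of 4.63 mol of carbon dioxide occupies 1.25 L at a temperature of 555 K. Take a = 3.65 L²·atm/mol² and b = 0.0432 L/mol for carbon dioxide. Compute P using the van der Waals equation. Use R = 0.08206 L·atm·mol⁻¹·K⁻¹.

P ≈ 150.8 atm

P = nRT/(V − nb) − a n²/V²
nRT/(V − nb) = (4.63)(0.08206)(555)/(1.25 − 4.63×0.0432) = 210.87/1.0500 = 200.83 atm
a n²/V² = (3.65)(4.63)²/(1.25)² = 50.077 atm
P = 200.83 − 50.077 = 150.8 atm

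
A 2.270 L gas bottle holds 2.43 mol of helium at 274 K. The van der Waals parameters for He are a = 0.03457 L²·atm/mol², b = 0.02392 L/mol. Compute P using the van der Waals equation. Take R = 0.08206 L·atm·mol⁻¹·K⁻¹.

P = nRT/(V − nb) − a n²/V²
nRT/(V − nb) = (2.43)(0.08206)(274)/(2.270 − 2.43×0.02392) = 54.637/2.2119 = 24.701 atm
a n²/V² = (0.03457)(2.43)²/(2.270)² = 0.039615 atm
P = 24.701 − 0.039615 = 24.66 atm

P ≈ 24.66 atm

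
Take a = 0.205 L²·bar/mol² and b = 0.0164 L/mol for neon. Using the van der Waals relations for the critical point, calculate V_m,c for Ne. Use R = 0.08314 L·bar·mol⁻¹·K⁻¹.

For a van der Waals gas, V_m,c = 3b.
V_m,c = 3×0.0164 = 0.04920 L/mol

V_m,c ≈ 0.04920 L/mol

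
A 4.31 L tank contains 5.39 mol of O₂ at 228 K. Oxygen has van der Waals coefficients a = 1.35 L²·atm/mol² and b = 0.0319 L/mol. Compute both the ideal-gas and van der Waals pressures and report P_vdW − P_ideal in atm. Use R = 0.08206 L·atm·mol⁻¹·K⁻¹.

Ideal: P_ideal = nRT/V = (5.39)(0.08206)(228)/4.31 = 23.3980 atm
vdW: P = nRT/(V − nb) − a n²/V² = 100.845/4.13806 − 39.2203/18.5761 = 24.3701 − 2.11133 = 22.2588 atm
ΔP = 22.2588 − 23.3980 = -1.139 atm

ΔP ≈ -1.139 atm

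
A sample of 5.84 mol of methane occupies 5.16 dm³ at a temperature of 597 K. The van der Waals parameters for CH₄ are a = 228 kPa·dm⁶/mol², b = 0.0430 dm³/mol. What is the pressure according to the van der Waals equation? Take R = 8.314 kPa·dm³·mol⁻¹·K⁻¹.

P ≈ 5613 kPa

P = nRT/(V − nb) − a n²/V²
nRT/(V − nb) = (5.84)(8.314)(597)/(5.16 − 5.84×0.0430) = 28987/4.9089 = 5905.0 kPa
a n²/V² = (228)(5.84)²/(5.16)² = 292.05 kPa
P = 5905.0 − 292.05 = 5613 kPa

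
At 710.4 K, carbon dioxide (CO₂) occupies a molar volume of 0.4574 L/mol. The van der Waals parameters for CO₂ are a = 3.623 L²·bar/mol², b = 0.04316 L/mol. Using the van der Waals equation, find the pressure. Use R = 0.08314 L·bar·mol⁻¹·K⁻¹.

P = RT/(V_m − b) − a/V_m²
RT/(V_m − b) = (0.08314)(710.4)/(0.4574 − 0.04316) = 59.063/0.41424 = 142.58 bar
a/V_m² = 3.623/(0.4574)² = 17.317 bar
P = 142.58 − 17.317 = 125.3 bar

P ≈ 125.3 bar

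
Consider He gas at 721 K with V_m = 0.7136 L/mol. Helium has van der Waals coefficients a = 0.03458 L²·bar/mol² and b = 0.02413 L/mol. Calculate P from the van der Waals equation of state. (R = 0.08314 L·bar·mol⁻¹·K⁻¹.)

P ≈ 86.87 bar

P = RT/(V_m − b) − a/V_m²
RT/(V_m − b) = (0.08314)(721)/(0.7136 − 0.02413) = 59.944/0.68947 = 86.942 bar
a/V_m² = 0.03458/(0.7136)² = 0.067907 bar
P = 86.942 − 0.067907 = 86.87 bar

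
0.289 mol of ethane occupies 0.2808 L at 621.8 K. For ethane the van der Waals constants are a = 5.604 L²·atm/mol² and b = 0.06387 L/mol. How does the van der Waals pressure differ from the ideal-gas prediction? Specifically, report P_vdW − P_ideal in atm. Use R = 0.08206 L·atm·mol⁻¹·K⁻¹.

Ideal: P_ideal = nRT/V = (0.289)(0.08206)(621.8)/0.2808 = 52.5150 atm
vdW: P = nRT/(V − nb) − a n²/V² = 14.7462/0.262342 − 0.468052/0.0788486 = 56.2098 − 5.93609 = 50.2737 atm
ΔP = 50.2737 − 52.5150 = -2.241 atm

ΔP ≈ -2.241 atm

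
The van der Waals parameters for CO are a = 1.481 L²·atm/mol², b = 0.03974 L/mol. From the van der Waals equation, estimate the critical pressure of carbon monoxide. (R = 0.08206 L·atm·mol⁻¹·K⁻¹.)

For a van der Waals gas, P_c = a/(27b²).
P_c = 1.481/(27×(0.03974)²) = 1.481/0.042640 = 34.73 atm

P_c ≈ 34.73 atm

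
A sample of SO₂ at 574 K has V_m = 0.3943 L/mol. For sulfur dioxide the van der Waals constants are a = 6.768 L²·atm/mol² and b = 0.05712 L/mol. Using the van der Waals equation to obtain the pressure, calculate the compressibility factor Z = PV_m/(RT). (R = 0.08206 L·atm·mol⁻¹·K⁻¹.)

P = RT/(V_m − b) − a/V_m² = (0.08206)(574)/(0.3943 − 0.05712) − 6.768/(0.3943)²
  = 47.102/0.33718 − 43.532 = 139.69 − 43.532 = 96.16 atm
Z = PV_m/(RT) = (96.16)(0.3943)/((0.08206)(574)) = 37.916/47.102 = 0.8050

Z ≈ 0.8050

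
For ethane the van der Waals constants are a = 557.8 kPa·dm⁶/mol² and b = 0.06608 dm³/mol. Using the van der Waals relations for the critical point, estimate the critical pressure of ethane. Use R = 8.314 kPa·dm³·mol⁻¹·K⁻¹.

For a van der Waals gas, P_c = a/(27b²).
P_c = 557.8/(27×(0.06608)²) = 557.8/0.11790 = 4731 kPa

P_c ≈ 4731 kPa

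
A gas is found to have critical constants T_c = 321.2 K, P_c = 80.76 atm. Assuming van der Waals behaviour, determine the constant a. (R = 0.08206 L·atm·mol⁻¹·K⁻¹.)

From T_c = 8a/(27Rb) and P_c = a/(27b²): a = 27 R² T_c²/(64 P_c).
a = 27×(0.08206)²×(321.2)²/(64×80.76) = 18758/5168.6 = 3.629 L²·atm/mol²

a ≈ 3.629 L²·atm/mol²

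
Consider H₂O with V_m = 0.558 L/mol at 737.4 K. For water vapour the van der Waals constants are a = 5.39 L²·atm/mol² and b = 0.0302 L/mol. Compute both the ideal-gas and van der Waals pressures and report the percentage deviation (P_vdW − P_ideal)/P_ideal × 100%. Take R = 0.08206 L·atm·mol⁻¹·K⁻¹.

Ideal: P_ideal = RT/V_m = (0.08206)(737.4)/0.558 = 108.443 atm
vdW: P = RT/(V_m − b) − a/V_m² = 60.5110/0.527800 − 5.39/0.311364 = 114.648 − 17.3109 = 97.337 atm
% deviation = (97.337 − 108.443)/108.443 × 100% = -10.24%

-10.24 %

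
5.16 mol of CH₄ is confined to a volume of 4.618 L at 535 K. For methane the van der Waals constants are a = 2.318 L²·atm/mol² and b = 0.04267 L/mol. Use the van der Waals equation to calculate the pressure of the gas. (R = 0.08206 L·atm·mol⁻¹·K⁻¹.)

P ≈ 48.62 atm

P = nRT/(V − nb) − a n²/V²
nRT/(V − nb) = (5.16)(0.08206)(535)/(4.618 − 5.16×0.04267) = 226.53/4.3978 = 51.510 atm
a n²/V² = (2.318)(5.16)²/(4.618)² = 2.8940 atm
P = 51.510 − 2.8940 = 48.62 atm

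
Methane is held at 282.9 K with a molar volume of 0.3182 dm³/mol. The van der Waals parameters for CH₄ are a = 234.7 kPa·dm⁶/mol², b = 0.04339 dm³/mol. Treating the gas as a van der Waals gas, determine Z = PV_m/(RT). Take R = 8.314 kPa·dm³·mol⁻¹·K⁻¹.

Z ≈ 0.8443

P = RT/(V_m − b) − a/V_m² = (8.314)(282.9)/(0.3182 − 0.04339) − 234.7/(0.3182)²
  = 2352.0/0.27481 − 2318.0 = 8558.6 − 2318.0 = 6240.6 kPa
Z = PV_m/(RT) = (6240.6)(0.3182)/((8.314)(282.9)) = 1985.8/2352.0 = 0.8443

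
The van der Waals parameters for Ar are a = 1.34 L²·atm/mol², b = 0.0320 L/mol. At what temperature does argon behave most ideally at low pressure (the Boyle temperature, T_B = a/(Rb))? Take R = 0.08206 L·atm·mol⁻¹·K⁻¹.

For a van der Waals gas the second virial coefficient B₂ = b − a/(RT) vanishes at T_B = a/(Rb).
T_B = 1.34/(0.08206×0.0320) = 1.34/0.0026259 = 510.3 K

T_B ≈ 510.3 K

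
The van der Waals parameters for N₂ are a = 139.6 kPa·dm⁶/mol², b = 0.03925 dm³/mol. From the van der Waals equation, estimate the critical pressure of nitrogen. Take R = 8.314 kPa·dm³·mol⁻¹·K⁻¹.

For a van der Waals gas, P_c = a/(27b²).
P_c = 139.6/(27×(0.03925)²) = 139.6/0.041595 = 3356 kPa

P_c ≈ 3356 kPa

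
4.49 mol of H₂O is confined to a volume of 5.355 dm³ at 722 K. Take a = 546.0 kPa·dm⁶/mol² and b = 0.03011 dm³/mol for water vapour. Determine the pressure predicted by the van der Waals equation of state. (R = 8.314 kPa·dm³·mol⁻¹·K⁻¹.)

P = nRT/(V − nb) − a n²/V²
nRT/(V − nb) = (4.49)(8.314)(722)/(5.355 − 4.49×0.03011) = 26952/5.2198 = 5163.4 kPa
a n²/V² = (546.0)(4.49)²/(5.355)² = 383.85 kPa
P = 5163.4 − 383.85 = 4780 kPa

P ≈ 4780 kPa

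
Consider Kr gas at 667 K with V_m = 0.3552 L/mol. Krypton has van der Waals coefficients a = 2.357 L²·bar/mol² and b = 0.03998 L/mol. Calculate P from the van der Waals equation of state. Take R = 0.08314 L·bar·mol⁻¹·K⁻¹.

P = RT/(V_m − b) − a/V_m²
RT/(V_m − b) = (0.08314)(667)/(0.3552 − 0.03998) = 55.454/0.31522 = 175.92 bar
a/V_m² = 2.357/(0.3552)² = 18.682 bar
P = 175.92 − 18.682 = 157.2 bar

P ≈ 157.2 bar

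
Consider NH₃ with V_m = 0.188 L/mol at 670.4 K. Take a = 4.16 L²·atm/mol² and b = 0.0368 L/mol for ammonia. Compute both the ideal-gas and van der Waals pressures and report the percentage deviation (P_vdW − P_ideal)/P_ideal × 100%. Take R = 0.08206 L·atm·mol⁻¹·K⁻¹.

-15.88 %

Ideal: P_ideal = RT/V_m = (0.08206)(670.4)/0.188 = 292.622 atm
vdW: P = RT/(V_m − b) − a/V_m² = 55.0130/0.151200 − 4.16/0.0353440 = 363.843 − 117.700 = 246.143 atm
% deviation = (246.143 − 292.622)/292.622 × 100% = -15.88%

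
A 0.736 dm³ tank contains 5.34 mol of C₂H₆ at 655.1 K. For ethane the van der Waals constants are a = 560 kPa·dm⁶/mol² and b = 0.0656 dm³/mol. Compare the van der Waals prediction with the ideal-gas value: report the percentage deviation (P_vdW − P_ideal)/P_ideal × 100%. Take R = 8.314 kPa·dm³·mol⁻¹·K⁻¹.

16.22 %

Ideal: P_ideal = nRT/V = (5.34)(8.314)(655.1)/0.736 = 39516.7 kPa
vdW: P = nRT/(V − nb) − a n²/V² = 29084.3/0.385696 − 15968.7/0.541696 = 75407.3 − 29479.1 = 45928.2 kPa
% deviation = (45928.2 − 39516.7)/39516.7 × 100% = 16.22%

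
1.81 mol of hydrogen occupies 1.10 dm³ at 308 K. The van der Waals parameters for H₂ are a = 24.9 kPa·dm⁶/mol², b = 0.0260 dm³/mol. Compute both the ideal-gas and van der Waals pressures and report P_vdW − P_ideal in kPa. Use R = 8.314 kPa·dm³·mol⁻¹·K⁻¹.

Ideal: P_ideal = nRT/V = (1.81)(8.314)(308)/1.10 = 4213.54 kPa
vdW: P = nRT/(V − nb) − a n²/V² = 4634.89/1.05294 − 81.5749/1.21000 = 4401.86 − 67.4173 = 4334.44 kPa
ΔP = 4334.44 − 4213.54 = 120.9 kPa

ΔP ≈ 120.9 kPa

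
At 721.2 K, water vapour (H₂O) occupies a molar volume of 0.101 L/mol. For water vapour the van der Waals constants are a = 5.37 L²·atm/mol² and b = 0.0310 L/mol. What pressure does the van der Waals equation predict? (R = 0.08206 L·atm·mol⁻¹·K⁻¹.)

P ≈ 319.0 atm

P = RT/(V_m − b) − a/V_m²
RT/(V_m − b) = (0.08206)(721.2)/(0.101 − 0.0310) = 59.182/0.070000 = 845.46 atm
a/V_m² = 5.37/(0.101)² = 526.42 atm
P = 845.46 − 526.42 = 319.0 atm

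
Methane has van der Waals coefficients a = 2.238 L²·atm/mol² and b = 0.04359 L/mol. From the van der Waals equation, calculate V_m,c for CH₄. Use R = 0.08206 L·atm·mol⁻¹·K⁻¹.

For a van der Waals gas, V_m,c = 3b.
V_m,c = 3×0.04359 = 0.1308 L/mol

V_m,c ≈ 0.1308 L/mol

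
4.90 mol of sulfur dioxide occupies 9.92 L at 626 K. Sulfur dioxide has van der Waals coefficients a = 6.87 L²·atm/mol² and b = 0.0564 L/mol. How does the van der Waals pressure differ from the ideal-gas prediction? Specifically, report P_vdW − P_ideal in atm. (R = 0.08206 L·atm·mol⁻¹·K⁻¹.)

ΔP ≈ -0.949 atm

Ideal: P_ideal = nRT/V = (4.90)(0.08206)(626)/9.92 = 25.3741 atm
vdW: P = nRT/(V − nb) − a n²/V² = 251.711/9.64364 − 164.949/98.4064 = 26.1012 − 1.67620 = 24.4250 atm
ΔP = 24.4250 − 25.3741 = -0.949 atm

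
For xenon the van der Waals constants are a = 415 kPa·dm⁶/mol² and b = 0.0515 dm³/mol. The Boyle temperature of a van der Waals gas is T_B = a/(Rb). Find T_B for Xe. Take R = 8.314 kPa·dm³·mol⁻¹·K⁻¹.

T_B ≈ 969.2 K

For a van der Waals gas the second virial coefficient B₂ = b − a/(RT) vanishes at T_B = a/(Rb).
T_B = 415/(8.314×0.0515) = 415/0.42817 = 969.2 K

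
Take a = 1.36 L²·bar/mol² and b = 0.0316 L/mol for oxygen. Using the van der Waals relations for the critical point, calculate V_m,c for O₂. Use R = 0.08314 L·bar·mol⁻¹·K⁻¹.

V_m,c ≈ 0.09480 L/mol

For a van der Waals gas, V_m,c = 3b.
V_m,c = 3×0.0316 = 0.09480 L/mol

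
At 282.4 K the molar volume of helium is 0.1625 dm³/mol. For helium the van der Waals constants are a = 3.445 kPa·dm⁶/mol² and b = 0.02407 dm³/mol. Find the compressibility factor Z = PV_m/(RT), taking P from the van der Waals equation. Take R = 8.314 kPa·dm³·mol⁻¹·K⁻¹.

Z ≈ 1.165

P = RT/(V_m − b) − a/V_m² = (8.314)(282.4)/(0.1625 − 0.02407) − 3.445/(0.1625)²
  = 2347.9/0.13843 − 130.46 = 16961 − 130.46 = 16831 kPa
Z = PV_m/(RT) = (16831)(0.1625)/((8.314)(282.4)) = 2735.0/2347.9 = 1.165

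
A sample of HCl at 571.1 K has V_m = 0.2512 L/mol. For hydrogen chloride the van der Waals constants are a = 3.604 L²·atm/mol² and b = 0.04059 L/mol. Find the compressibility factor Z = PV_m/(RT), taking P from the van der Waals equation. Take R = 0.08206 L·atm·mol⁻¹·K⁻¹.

P = RT/(V_m − b) − a/V_m² = (0.08206)(571.1)/(0.2512 − 0.04059) − 3.604/(0.2512)²
  = 46.864/0.21061 − 57.114 = 222.52 − 57.114 = 165.41 atm
Z = PV_m/(RT) = (165.41)(0.2512)/((0.08206)(571.1)) = 41.551/46.864 = 0.8866

Z ≈ 0.8866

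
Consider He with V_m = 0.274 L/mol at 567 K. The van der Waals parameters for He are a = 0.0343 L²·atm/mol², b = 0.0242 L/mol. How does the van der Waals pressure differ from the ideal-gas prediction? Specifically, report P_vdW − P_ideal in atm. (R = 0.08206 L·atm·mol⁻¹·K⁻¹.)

Ideal: P_ideal = RT/V_m = (0.08206)(567)/0.274 = 169.810 atm
vdW: P = RT/(V_m − b) − a/V_m² = 46.5280/0.249800 − 0.0343/0.0750760 = 186.261 − 0.456870 = 185.804 atm
ΔP = 185.804 − 169.810 = 15.99 atm

ΔP ≈ 15.99 atm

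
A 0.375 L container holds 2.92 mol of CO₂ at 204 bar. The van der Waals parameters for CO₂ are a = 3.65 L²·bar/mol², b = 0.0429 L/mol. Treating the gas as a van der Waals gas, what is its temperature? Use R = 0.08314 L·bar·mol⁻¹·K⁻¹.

T ≈ 437.5 K

T = (P + a n²/V²)(V − nb)/(nR)
P + a n²/V² = 204 + (3.65)(2.92)²/(0.375)² = 425.31 bar
V − nb = 0.375 − (2.92)(0.0429) = 0.24973 L
T = (425.31)(0.24973)/((2.92)(0.08314)) = 437.5 K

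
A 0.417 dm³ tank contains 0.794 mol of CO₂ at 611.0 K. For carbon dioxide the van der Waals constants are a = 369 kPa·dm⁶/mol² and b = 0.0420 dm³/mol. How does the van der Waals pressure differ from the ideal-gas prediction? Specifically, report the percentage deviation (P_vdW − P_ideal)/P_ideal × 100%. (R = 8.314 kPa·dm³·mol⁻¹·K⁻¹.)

Ideal: P_ideal = nRT/V = (0.794)(8.314)(611.0)/0.417 = 9672.43 kPa
vdW: P = nRT/(V − nb) − a n²/V² = 4033.40/0.383652 − 232.631/0.173889 = 10513.2 − 1337.81 = 9175.4 kPa
% deviation = (9175.4 − 9672.43)/9672.43 × 100% = -5.14%

-5.14 %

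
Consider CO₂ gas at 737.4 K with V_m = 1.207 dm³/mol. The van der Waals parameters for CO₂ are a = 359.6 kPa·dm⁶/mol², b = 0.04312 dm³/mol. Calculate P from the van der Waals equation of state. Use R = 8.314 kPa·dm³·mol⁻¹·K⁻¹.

P ≈ 5021 kPa

P = RT/(V_m − b) − a/V_m²
RT/(V_m − b) = (8.314)(737.4)/(1.207 − 0.04312) = 6130.7/1.1639 = 5267.4 kPa
a/V_m² = 359.6/(1.207)² = 246.83 kPa
P = 5267.4 − 246.83 = 5021 kPa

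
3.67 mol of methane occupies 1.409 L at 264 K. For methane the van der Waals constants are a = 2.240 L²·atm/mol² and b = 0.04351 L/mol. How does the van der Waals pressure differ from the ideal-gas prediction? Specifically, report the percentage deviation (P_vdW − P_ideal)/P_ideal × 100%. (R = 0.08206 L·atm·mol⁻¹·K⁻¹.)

Ideal: P_ideal = nRT/V = (3.67)(0.08206)(264)/1.409 = 56.4275 atm
vdW: P = nRT/(V − nb) − a n²/V² = 79.5063/1.24932 − 30.1703/1.98528 = 63.6397 − 15.1970 = 48.4427 atm
% deviation = (48.4427 − 56.4275)/56.4275 × 100% = -14.15%

-14.15 %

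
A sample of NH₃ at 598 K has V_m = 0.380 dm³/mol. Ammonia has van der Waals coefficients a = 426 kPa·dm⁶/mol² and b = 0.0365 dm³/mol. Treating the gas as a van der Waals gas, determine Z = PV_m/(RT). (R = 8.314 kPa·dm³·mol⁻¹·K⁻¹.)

Z ≈ 0.8808

P = RT/(V_m − b) − a/V_m² = (8.314)(598)/(0.380 − 0.0365) − 426/(0.380)²
  = 4971.8/0.34350 − 2950.1 = 14474 − 2950.1 = 11524 kPa
Z = PV_m/(RT) = (11524)(0.380)/((8.314)(598)) = 4379.1/4971.8 = 0.8808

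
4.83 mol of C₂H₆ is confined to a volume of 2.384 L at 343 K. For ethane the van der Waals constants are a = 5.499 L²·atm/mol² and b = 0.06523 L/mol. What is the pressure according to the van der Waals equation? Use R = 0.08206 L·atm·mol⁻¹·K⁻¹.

P ≈ 43.14 atm

P = nRT/(V − nb) − a n²/V²
nRT/(V − nb) = (4.83)(0.08206)(343)/(2.384 − 4.83×0.06523) = 135.95/2.0689 = 65.711 atm
a n²/V² = (5.499)(4.83)²/(2.384)² = 22.572 atm
P = 65.711 − 22.572 = 43.14 atm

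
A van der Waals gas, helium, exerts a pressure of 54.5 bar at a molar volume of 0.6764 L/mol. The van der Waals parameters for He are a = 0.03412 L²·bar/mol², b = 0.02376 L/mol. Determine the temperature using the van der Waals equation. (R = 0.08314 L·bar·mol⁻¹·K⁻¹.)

T = (P + a/V_m²)(V_m − b)/R
P + a/V_m² = 54.5 + 0.03412/(0.6764)² = 54.575 bar
V_m − b = 0.6764 − 0.02376 = 0.65264 L/mol
T = (54.575)(0.65264)/0.08314 = 428.4 K

T ≈ 428.4 K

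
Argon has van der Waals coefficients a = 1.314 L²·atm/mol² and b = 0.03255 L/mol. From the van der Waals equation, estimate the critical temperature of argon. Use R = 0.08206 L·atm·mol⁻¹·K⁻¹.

For a van der Waals gas, T_c = 8a/(27Rb).
T_c = 8×1.314/(27×0.08206×0.03255) = 10.512/0.072118 = 145.8 K

T_c ≈ 145.8 K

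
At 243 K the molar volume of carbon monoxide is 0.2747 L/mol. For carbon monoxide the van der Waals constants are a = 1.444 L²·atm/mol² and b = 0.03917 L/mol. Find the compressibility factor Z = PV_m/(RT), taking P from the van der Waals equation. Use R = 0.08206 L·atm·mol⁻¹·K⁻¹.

Z ≈ 0.9027

P = RT/(V_m − b) − a/V_m² = (0.08206)(243)/(0.2747 − 0.03917) − 1.444/(0.2747)²
  = 19.941/0.23553 − 19.136 = 84.664 − 19.136 = 65.528 atm
Z = PV_m/(RT) = (65.528)(0.2747)/((0.08206)(243)) = 18.001/19.941 = 0.9027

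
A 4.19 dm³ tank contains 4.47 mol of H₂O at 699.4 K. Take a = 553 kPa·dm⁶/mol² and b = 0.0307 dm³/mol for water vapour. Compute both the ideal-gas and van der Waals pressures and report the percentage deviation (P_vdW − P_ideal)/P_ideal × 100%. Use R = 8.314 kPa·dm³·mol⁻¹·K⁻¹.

Ideal: P_ideal = nRT/V = (4.47)(8.314)(699.4)/4.19 = 6203.39 kPa
vdW: P = nRT/(V − nb) − a n²/V² = 25992.2/4.05277 − 11049.4/17.5561 = 6413.44 − 629.377 = 5784.06 kPa
% deviation = (5784.06 − 6203.39)/6203.39 × 100% = -6.76%

-6.76 %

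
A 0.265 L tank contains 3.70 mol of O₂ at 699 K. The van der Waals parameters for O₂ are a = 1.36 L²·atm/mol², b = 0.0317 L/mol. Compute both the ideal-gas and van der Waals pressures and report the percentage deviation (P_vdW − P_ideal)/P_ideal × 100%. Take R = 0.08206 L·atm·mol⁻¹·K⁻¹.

46.30 %

Ideal: P_ideal = nRT/V = (3.70)(0.08206)(699)/0.265 = 800.875 atm
vdW: P = nRT/(V − nb) − a n²/V² = 212.232/0.147710 − 18.6184/0.0702250 = 1436.82 − 265.125 = 1171.70 atm
% deviation = (1171.70 − 800.875)/800.875 × 100% = 46.30%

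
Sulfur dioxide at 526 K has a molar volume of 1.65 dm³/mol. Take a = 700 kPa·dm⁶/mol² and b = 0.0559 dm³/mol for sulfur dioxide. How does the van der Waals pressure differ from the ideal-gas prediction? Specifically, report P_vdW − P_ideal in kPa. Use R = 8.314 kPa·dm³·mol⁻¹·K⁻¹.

Ideal: P_ideal = RT/V_m = (8.314)(526)/1.65 = 2650.40 kPa
vdW: P = RT/(V_m − b) − a/V_m² = 4373.16/1.59410 − 700/2.72250 = 2743.34 − 257.117 = 2486.22 kPa
ΔP = 2486.22 − 2650.40 = -164.2 kPa

ΔP ≈ -164.2 kPa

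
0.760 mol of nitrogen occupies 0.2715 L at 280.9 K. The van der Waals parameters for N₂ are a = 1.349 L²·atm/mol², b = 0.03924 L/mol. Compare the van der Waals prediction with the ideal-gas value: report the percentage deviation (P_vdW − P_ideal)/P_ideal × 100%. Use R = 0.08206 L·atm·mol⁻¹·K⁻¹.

-4.04 %

Ideal: P_ideal = nRT/V = (0.760)(0.08206)(280.9)/0.2715 = 64.5249 atm
vdW: P = nRT/(V − nb) − a n²/V² = 17.5185/0.241678 − 0.779182/0.0737123 = 72.4869 − 10.5706 = 61.9163 atm
% deviation = (61.9163 − 64.5249)/64.5249 × 100% = -4.04%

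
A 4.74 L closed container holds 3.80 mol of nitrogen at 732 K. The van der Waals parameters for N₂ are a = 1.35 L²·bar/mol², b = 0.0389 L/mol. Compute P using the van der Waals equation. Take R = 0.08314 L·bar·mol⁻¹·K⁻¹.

P = nRT/(V − nb) − a n²/V²
nRT/(V − nb) = (3.80)(0.08314)(732)/(4.74 − 3.80×0.0389) = 231.26/4.5922 = 50.359 bar
a n²/V² = (1.35)(3.80)²/(4.74)² = 0.86765 bar
P = 50.359 − 0.86765 = 49.49 bar

P ≈ 49.49 bar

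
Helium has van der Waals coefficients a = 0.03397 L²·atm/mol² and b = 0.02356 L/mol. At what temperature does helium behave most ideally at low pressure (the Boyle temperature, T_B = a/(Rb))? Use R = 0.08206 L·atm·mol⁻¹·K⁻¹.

For a van der Waals gas the second virial coefficient B₂ = b − a/(RT) vanishes at T_B = a/(Rb).
T_B = 0.03397/(0.08206×0.02356) = 0.03397/0.0019333 = 17.57 K

T_B ≈ 17.57 K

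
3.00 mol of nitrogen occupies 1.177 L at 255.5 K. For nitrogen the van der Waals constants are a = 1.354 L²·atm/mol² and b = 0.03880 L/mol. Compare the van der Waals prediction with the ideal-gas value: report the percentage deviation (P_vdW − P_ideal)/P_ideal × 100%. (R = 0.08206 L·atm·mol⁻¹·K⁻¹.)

Ideal: P_ideal = nRT/V = (3.00)(0.08206)(255.5)/1.177 = 53.4401 atm
vdW: P = nRT/(V − nb) − a n²/V² = 62.8990/1.06060 − 12.1860/1.38533 = 59.3051 − 8.79646 = 50.5086 atm
% deviation = (50.5086 − 53.4401)/53.4401 × 100% = -5.49%

-5.49 %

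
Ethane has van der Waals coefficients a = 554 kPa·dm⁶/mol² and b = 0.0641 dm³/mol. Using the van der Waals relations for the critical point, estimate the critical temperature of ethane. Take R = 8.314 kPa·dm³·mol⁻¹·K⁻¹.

For a van der Waals gas, T_c = 8a/(27Rb).
T_c = 8×554/(27×8.314×0.0641) = 4432.0/14.389 = 308.0 K

T_c ≈ 308.0 K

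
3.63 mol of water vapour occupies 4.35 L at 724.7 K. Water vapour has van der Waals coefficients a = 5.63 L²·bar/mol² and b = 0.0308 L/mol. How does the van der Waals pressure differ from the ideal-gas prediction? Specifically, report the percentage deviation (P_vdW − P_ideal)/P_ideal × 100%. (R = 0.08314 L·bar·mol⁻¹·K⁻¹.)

Ideal: P_ideal = nRT/V = (3.63)(0.08314)(724.7)/4.35 = 50.2789 bar
vdW: P = nRT/(V − nb) − a n²/V² = 218.713/4.23820 − 74.1859/18.9225 = 51.6052 − 3.92051 = 47.6847 bar
% deviation = (47.6847 − 50.2789)/50.2789 × 100% = -5.16%

-5.16 %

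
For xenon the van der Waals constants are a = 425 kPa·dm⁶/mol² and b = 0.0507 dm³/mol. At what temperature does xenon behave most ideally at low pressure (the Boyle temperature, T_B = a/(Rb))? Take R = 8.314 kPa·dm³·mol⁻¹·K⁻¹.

T_B ≈ 1008 K

For a van der Waals gas the second virial coefficient B₂ = b − a/(RT) vanishes at T_B = a/(Rb).
T_B = 425/(8.314×0.0507) = 425/0.42152 = 1008 K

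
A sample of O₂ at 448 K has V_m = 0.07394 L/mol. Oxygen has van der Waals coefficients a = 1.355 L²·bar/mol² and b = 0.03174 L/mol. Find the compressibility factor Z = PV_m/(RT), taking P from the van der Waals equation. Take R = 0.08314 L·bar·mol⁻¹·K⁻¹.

P = RT/(V_m − b) − a/V_m² = (0.08314)(448)/(0.07394 − 0.03174) − 1.355/(0.07394)²
  = 37.247/0.042200 − 247.85 = 882.63 − 247.85 = 634.78 bar
Z = PV_m/(RT) = (634.78)(0.07394)/((0.08314)(448)) = 46.936/37.247 = 1.260

Z ≈ 1.260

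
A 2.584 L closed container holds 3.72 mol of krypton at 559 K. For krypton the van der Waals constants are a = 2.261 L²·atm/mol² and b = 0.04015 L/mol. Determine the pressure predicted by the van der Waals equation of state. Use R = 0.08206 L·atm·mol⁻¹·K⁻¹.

P = nRT/(V − nb) − a n²/V²
nRT/(V − nb) = (3.72)(0.08206)(559)/(2.584 − 3.72×0.04015) = 170.64/2.4346 = 70.090 atm
a n²/V² = (2.261)(3.72)²/(2.584)² = 4.6860 atm
P = 70.090 − 4.6860 = 65.40 atm

P ≈ 65.40 atm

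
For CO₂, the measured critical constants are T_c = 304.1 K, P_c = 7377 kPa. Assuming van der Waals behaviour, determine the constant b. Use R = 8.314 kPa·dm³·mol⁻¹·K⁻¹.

From T_c = 8a/(27Rb) and P_c = a/(27b²): b = R T_c/(8 P_c).
b = (8.314)(304.1)/(8×7377) = 2528.3/59016 = 0.04284 dm³/mol

b ≈ 0.04284 dm³/mol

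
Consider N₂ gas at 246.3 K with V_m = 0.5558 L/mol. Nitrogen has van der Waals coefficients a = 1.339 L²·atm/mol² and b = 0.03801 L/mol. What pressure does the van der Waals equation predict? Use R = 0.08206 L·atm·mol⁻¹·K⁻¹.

P ≈ 34.70 atm

P = RT/(V_m − b) − a/V_m²
RT/(V_m − b) = (0.08206)(246.3)/(0.5558 − 0.03801) = 20.211/0.51779 = 39.033 atm
a/V_m² = 1.339/(0.5558)² = 4.3345 atm
P = 39.033 − 4.3345 = 34.70 atm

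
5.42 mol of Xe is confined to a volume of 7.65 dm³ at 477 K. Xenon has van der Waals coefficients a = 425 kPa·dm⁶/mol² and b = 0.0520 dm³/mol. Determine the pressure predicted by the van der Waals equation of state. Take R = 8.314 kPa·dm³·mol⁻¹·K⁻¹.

P = nRT/(V − nb) − a n²/V²
nRT/(V − nb) = (5.42)(8.314)(477)/(7.65 − 5.42×0.0520) = 21495/7.3682 = 2917.3 kPa
a n²/V² = (425)(5.42)²/(7.65)² = 213.34 kPa
P = 2917.3 − 213.34 = 2704 kPa

P ≈ 2704 kPa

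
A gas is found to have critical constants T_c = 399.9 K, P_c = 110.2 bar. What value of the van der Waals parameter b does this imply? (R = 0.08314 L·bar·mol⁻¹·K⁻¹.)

b ≈ 0.03771 L/mol

From T_c = 8a/(27Rb) and P_c = a/(27b²): b = R T_c/(8 P_c).
b = (0.08314)(399.9)/(8×110.2) = 33.248/881.60 = 0.03771 L/mol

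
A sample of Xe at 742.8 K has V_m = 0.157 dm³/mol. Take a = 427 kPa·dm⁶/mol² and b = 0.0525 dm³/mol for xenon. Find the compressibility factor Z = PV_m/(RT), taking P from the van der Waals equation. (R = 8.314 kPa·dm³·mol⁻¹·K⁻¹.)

Z ≈ 1.062

P = RT/(V_m − b) − a/V_m² = (8.314)(742.8)/(0.157 − 0.0525) − 427/(0.157)²
  = 6175.6/0.10450 − 17323 = 59097 − 17323 = 41774 kPa
Z = PV_m/(RT) = (41774)(0.157)/((8.314)(742.8)) = 6558.5/6175.6 = 1.062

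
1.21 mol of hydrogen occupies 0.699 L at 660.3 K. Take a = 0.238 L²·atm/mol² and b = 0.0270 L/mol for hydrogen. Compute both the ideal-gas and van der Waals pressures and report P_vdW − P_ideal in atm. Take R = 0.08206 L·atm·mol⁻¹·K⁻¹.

ΔP ≈ 3.886 atm

Ideal: P_ideal = nRT/V = (1.21)(0.08206)(660.3)/0.699 = 93.7953 atm
vdW: P = nRT/(V − nb) − a n²/V² = 65.5629/0.666330 − 0.348456/0.488601 = 98.3940 − 0.713171 = 97.6808 atm
ΔP = 97.6808 − 93.7953 = 3.886 atm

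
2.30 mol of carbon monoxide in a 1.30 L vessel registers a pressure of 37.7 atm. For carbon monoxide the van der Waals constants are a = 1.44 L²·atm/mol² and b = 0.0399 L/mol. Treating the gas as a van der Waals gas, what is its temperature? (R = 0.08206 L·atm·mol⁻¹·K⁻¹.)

T = (P + a n²/V²)(V − nb)/(nR)
P + a n²/V² = 37.7 + (1.44)(2.30)²/(1.30)² = 42.207 atm
V − nb = 1.30 − (2.30)(0.0399) = 1.2082 L
T = (42.207)(1.2082)/((2.30)(0.08206)) = 270.2 K

T ≈ 270.2 K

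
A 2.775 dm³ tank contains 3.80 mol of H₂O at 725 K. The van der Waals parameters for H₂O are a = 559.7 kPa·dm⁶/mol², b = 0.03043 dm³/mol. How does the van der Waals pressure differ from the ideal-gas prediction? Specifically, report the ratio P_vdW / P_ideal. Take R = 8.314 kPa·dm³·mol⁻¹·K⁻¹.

Ideal: P_ideal = nRT/V = (3.80)(8.314)(725)/2.775 = 8254.08 kPa
vdW: P = nRT/(V − nb) − a n²/V² = 22905.1/2.65937 − 8082.07/7.70063 = 8612.98 − 1049.53 = 7563.45 kPa
Ratio = 7563.45/8254.08 = 0.9163

P_vdW / P_ideal ≈ 0.9163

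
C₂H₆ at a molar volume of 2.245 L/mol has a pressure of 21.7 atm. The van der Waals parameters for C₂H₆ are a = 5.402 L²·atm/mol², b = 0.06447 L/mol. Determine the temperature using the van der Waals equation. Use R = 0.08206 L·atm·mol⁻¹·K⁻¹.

T ≈ 605.1 K

T = (P + a/V_m²)(V_m − b)/R
P + a/V_m² = 21.7 + 5.402/(2.245)² = 22.772 atm
V_m − b = 2.245 − 0.06447 = 2.1805 L/mol
T = (22.772)(2.1805)/0.08206 = 605.1 K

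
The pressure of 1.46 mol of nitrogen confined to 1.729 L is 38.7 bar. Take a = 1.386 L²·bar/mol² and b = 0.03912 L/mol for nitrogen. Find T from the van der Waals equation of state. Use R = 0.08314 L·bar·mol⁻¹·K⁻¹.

T ≈ 546.6 K

T = (P + a n²/V²)(V − nb)/(nR)
P + a n²/V² = 38.7 + (1.386)(1.46)²/(1.729)² = 39.688 bar
V − nb = 1.729 − (1.46)(0.03912) = 1.6719 L
T = (39.688)(1.6719)/((1.46)(0.08314)) = 546.6 K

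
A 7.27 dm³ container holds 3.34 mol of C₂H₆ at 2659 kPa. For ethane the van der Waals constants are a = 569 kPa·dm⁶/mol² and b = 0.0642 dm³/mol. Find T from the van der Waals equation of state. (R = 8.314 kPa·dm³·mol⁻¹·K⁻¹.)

T ≈ 706.1 K

T = (P + a n²/V²)(V − nb)/(nR)
P + a n²/V² = 2659 + (569)(3.34)²/(7.27)² = 2779.1 kPa
V − nb = 7.27 − (3.34)(0.0642) = 7.0556 dm³
T = (2779.1)(7.0556)/((3.34)(8.314)) = 706.1 K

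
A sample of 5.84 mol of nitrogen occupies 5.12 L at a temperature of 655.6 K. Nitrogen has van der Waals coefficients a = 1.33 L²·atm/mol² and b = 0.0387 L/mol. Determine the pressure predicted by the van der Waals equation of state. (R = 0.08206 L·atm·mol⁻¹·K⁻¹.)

P ≈ 62.47 atm

P = nRT/(V − nb) − a n²/V²
nRT/(V − nb) = (5.84)(0.08206)(655.6)/(5.12 − 5.84×0.0387) = 314.18/4.8940 = 64.197 atm
a n²/V² = (1.33)(5.84)²/(5.12)² = 1.7304 atm
P = 64.197 − 1.7304 = 62.47 atm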